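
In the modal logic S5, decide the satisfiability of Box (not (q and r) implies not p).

1. Box (not (q and r) implies not p), u
2. not (q and r) implies not p, u   [Box-rule on 1 via uRu]
3. not p, u   [implies-rule on 2 (branches; this branch)]
Accessibility: uRu

Satisfiable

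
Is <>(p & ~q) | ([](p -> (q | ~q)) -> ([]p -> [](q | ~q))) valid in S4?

Tableau for the negation ~(<>(p & ~q) | ([](p -> (q | ~q)) -> ([]p -> [](q | ~q)))):
1. ~(<>(p & ~q) | ([](p -> (q | ~q)) -> ([]p -> [](q | ~q)))), w0
2. ~<>(p & ~q), w0
3. ~([](p -> (q | ~q)) -> ([]p -> [](q | ~q))), w0
4. [](p -> (q | ~q)), w0
5. ~([]p -> [](q | ~q)), w0
6. []p, w0
7. ~[](q | ~q), w0
8. ~(p & ~q), w0
9. p -> (q | ~q), w0
10. p, w0
11. q, w0
12. q | ~q, w0
13. ~(q | ~q), w1
14. ~q, w1
15. q, w1
Accessibility: w0Rw0, w0Rw1, w1Rw1
Branch closes: q and ~q both at w1.
Every branch of the negation's tableau closes; the branch above is one of them.

Yes, valid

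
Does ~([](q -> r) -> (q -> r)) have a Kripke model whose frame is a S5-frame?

Unsatisfiable

1. ~([](q -> r) -> (q -> r)), u
2. [](q -> r), u
3. ~(q -> r), u
4. q, u
5. ~r, u
6. q -> r, u
7. r, u
Accessibility: uRu
Branch closes: r and ~r both at u.
All branches of the tableau close; one closing branch shown above.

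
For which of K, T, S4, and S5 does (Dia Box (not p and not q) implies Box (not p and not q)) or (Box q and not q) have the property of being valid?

S5-tableau for the negation not ((Dia Box (not p and not q) implies Box (not p and not q)) or (Box q and not q)):
1. not ((Dia Box (not p and not q) implies Box (not p and not q)) or (Box q and not q)), 0
2. not (Dia Box (not p and not q) implies Box (not p and not q)), 0
3. not (Box q and not q), 0
4. Dia Box (not p and not q), 0
5. not Box (not p and not q), 0
6. not Box q, 0
7. Box (not p and not q), 1
8. not p and not q, 0
9. not p, 0
10. not q, 0
11. not p and not q, 1
12. not p, 1
13. not q, 1
14. not (not p and not q), 2
15. not p and not q, 2
16. not p, 2
17. not q, 2
18. q, 2
Accessibility: 0R0, 0R1, 0R2, 1R0, 1R1, 1R2, 2R0, 2R1, 2R2
Branch closes: q and not q both at 2.
Every branch closes (one shown): valid in S5.
S4-tableau for the negation not ((Dia Box (not p and not q) implies Box (not p and not q)) or (Box q and not q)):
1. not ((Dia Box (not p and not q) implies Box (not p and not q)) or (Box q and not q)), 0
2. not (Dia Box (not p and not q) implies Box (not p and not q)), 0
3. not (Box q and not q), 0
4. Dia Box (not p and not q), 0
5. not Box (not p and not q), 0
6. q, 0
7. Box (not p and not q), 1
8. not p and not q, 1
9. not p, 1
10. not q, 1
11. not (not p and not q), 2
12. q, 2
Accessibility: 0R0, 0R1, 0R2, 1R1, 2R2
Complete open branch: countermodel on an S4-frame, so not valid in S4, nor in K, T (the same frame is also a K-frame and a T-frame).

S5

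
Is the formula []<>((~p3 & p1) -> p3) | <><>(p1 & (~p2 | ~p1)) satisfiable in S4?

1. []<>((~p3 & p1) -> p3) | <><>(p1 & (~p2 | ~p1)), 0
2. <><>(p1 & (~p2 | ~p1)), 0   [|-rule on 1 (branches; this branch)]
3. <>(p1 & (~p2 | ~p1)), 1   [<>-rule on 2: fresh world 1, 0R1]
4. p1 & (~p2 | ~p1), 2   [<>-rule on 3: fresh world 2, 1R2]
5. p1, 2   [&-rule on 4]
6. ~p2 | ~p1, 2   [&-rule on 4]
7. ~p2, 2   [|-rule on 6 (branches; this branch)]
Accessibility: 0R0, 0R1, 0R2, 1R1, 1R2, 2R2

Yes, satisfiable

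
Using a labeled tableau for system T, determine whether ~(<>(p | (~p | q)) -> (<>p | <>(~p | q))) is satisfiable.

No, unsatisfiable

1. ~(<>(p | (~p | q)) -> (<>p | <>(~p | q))), 0
2. <>(p | (~p | q)), 0   [~->-rule on 1]
3. ~(<>p | <>(~p | q)), 0   [~->-rule on 1]
4. ~<>p, 0   [~|-rule on 3]
5. ~<>(~p | q), 0   [~|-rule on 3]
6. ~p, 0   [~<>-rule on 4 via 0R0]
7. ~(~p | q), 0   [~<>-rule on 5 via 0R0]
8. p, 0   [~|-rule on 7]
9. ~q, 0   [~|-rule on 7]
Accessibility: 0R0
Branch closes: p and ~p both at 0.
All branches of the tableau close; one closing branch shown above.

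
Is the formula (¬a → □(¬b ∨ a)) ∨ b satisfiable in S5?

Satisfiable (open branch found)

1. (¬a → □(¬b ∨ a)) ∨ b, u
2. b, u   [∨-rule on 1 (branches; this branch)]
Accessibility: uRu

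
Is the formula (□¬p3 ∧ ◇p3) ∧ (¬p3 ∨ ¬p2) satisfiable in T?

1. (□¬p3 ∧ ◇p3) ∧ (¬p3 ∨ ¬p2), w0
2. □¬p3 ∧ ◇p3, w0
3. ¬p3 ∨ ¬p2, w0
4. □¬p3, w0
5. ◇p3, w0
6. ¬p3, w0
7. ¬p2, w0
8. p3, w1
9. ¬p3, w1
Accessibility: w0Rw0, w0Rw1, w1Rw1
Branch closes: p3 and ¬p3 both at w1.
All branches of the tableau close; one closing branch shown above.

No, unsatisfiable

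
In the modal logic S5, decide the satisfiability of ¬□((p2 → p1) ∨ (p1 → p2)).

No, unsatisfiable

1. ¬□((p2 → p1) ∨ (p1 → p2)), 0
2. ¬((p2 → p1) ∨ (p1 → p2)), 1   [¬□-rule on 1: fresh world 1, 0R1]
3. ¬(p2 → p1), 1   [¬∨-rule on 2]
4. ¬(p1 → p2), 1   [¬∨-rule on 2]
5. p2, 1   [¬→-rule on 3]
6. ¬p1, 1   [¬→-rule on 3]
7. p1, 1   [¬→-rule on 4]
8. ¬p2, 1   [¬→-rule on 4]
Accessibility: 0R0, 0R1, 1R0, 1R1
Branch closes: p1 and ¬p1 both at 1.
(One branch shown.) All branches close.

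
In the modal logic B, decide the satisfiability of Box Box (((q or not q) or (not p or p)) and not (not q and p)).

1. Box Box (((q or not q) or (not p or p)) and not (not q and p)), u
2. Box (((q or not q) or (not p or p)) and not (not q and p)), u   [Box-rule on 1 via uRu]
3. ((q or not q) or (not p or p)) and not (not q and p), u   [Box-rule on 2 via uRu]
4. (q or not q) or (not p or p), u   [and-rule on 3]
5. not (not q and p), u   [and-rule on 3]
6. not p or p, u   [or-rule on 4 (branches; this branch)]
7. not p, u   [neg-and-rule on 5 (branches; this branch)]
Accessibility: uRu

Yes, satisfiable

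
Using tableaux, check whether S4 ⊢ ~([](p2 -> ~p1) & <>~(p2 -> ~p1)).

Valid

Tableau for the negation [](p2 -> ~p1) & <>~(p2 -> ~p1):
1. [](p2 -> ~p1) & <>~(p2 -> ~p1), u
2. [](p2 -> ~p1), u
3. <>~(p2 -> ~p1), u
4. p2 -> ~p1, u
5. ~p1, u
6. ~(p2 -> ~p1), v
7. p2, v
8. p1, v
9. p2 -> ~p1, v
10. ~p1, v
Accessibility: uRu, uRv, vRv
Branch closes: p1 and ~p1 both at v.
All branches of the negation close; one closing branch shown above.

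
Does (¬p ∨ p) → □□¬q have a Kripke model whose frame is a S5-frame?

1. (¬p ∨ p) → □□¬q, w0
2. □□¬q, w0
3. □¬q, w0
4. ¬q, w0
Accessibility: w0Rw0

Satisfiable (open branch found)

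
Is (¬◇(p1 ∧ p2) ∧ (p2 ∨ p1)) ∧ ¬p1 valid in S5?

Invalid (countermodel exists)

Tableau for the negation ¬((¬◇(p1 ∧ p2) ∧ (p2 ∨ p1)) ∧ ¬p1):
1. ¬((¬◇(p1 ∧ p2) ∧ (p2 ∨ p1)) ∧ ¬p1), w0
2. p1, w0
Accessibility: w0Rw0
The negation has an open branch (countermodel exists).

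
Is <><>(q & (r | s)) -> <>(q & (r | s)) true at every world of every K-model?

No, not valid

Tableau for the negation ~(<><>(q & (r | s)) -> <>(q & (r | s))):
1. ~(<><>(q & (r | s)) -> <>(q & (r | s))), u
2. <><>(q & (r | s)), u
3. ~<>(q & (r | s)), u
4. <>(q & (r | s)), v
5. ~(q & (r | s)), v
6. ~(r | s), v
7. ~r, v
8. ~s, v
9. q & (r | s), w
10. q, w
11. r | s, w
12. s, w
Accessibility: uRv, vRw
The negation has an open branch (countermodel exists).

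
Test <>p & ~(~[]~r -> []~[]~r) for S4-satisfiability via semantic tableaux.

Yes, satisfiable

1. <>p & ~(~[]~r -> []~[]~r), 0
2. <>p, 0
3. ~(~[]~r -> []~[]~r), 0
4. ~[]~r, 0
5. ~[]~[]~r, 0
6. p, 1
7. r, 2
8. []~r, 3
9. ~r, 3
Accessibility: 0R0, 0R1, 0R2, 0R3, 1R1, 2R2, 3R3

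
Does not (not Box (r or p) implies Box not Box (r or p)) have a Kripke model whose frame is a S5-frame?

No, unsatisfiable

1. not (not Box (r or p) implies Box not Box (r or p)), 0
2. not Box (r or p), 0
3. not Box not Box (r or p), 0
4. not (r or p), 1
5. not r, 1
6. not p, 1
7. Box (r or p), 2
8. r or p, 0
9. r or p, 1
10. r or p, 2
11. p, 0
12. p, 1
Accessibility: 0R0, 0R1, 0R2, 1R0, 1R1, 1R2, 2R0, 2R1, 2R2
Branch closes: p and not p both at 1.
All branches of the tableau close; one closing branch shown above.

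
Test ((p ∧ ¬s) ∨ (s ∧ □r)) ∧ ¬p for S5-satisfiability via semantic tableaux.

1. ((p ∧ ¬s) ∨ (s ∧ □r)) ∧ ¬p, w0
2. (p ∧ ¬s) ∨ (s ∧ □r), w0   [∧-rule on 1]
3. ¬p, w0   [∧-rule on 1]
4. s ∧ □r, w0   [∨-rule on 2 (branches; this branch)]
5. s, w0   [∧-rule on 4]
6. □r, w0   [∧-rule on 4]
7. r, w0   [□-rule on 6 via w0Rw0]
Accessibility: w0Rw0

Yes, satisfiable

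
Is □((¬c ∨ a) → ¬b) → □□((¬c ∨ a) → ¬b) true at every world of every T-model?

No, not valid

Tableau for the negation ¬(□((¬c ∨ a) → ¬b) → □□((¬c ∨ a) → ¬b)):
1. ¬(□((¬c ∨ a) → ¬b) → □□((¬c ∨ a) → ¬b)), 0
2. □((¬c ∨ a) → ¬b), 0   [¬→-rule on 1]
3. ¬□□((¬c ∨ a) → ¬b), 0   [¬→-rule on 1]
4. (¬c ∨ a) → ¬b, 0   [□-rule on 2 via 0R0]
5. ¬b, 0   [→-rule on 4 (branches; this branch)]
6. ¬□((¬c ∨ a) → ¬b), 1   [¬□-rule on 3: fresh world 1, 0R1]
7. (¬c ∨ a) → ¬b, 1   [□-rule on 2 via 0R1]
8. ¬b, 1   [→-rule on 7 (branches; this branch)]
9. ¬((¬c ∨ a) → ¬b), 2   [¬□-rule on 6: fresh world 2, 1R2]
10. ¬c ∨ a, 2   [¬→-rule on 9]
11. b, 2   [¬→-rule on 9]
12. a, 2   [∨-rule on 10 (branches; this branch)]
Accessibility: 0R0, 0R1, 1R1, 1R2, 2R2
The negation has an open branch (countermodel exists).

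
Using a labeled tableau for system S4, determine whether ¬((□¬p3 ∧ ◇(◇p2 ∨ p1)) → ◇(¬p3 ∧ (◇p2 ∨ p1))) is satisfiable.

1. ¬((□¬p3 ∧ ◇(◇p2 ∨ p1)) → ◇(¬p3 ∧ (◇p2 ∨ p1))), w0
2. □¬p3 ∧ ◇(◇p2 ∨ p1), w0
3. ¬◇(¬p3 ∧ (◇p2 ∨ p1)), w0
4. □¬p3, w0
5. ◇(◇p2 ∨ p1), w0
6. ¬(¬p3 ∧ (◇p2 ∨ p1)), w0
7. ¬p3, w0
8. ¬(◇p2 ∨ p1), w0
9. ¬◇p2, w0
10. ¬p1, w0
11. ¬p2, w0
12. ◇p2 ∨ p1, w1
13. ¬(¬p3 ∧ (◇p2 ∨ p1)), w1
14. ¬p3, w1
15. ¬p2, w1
16. ◇p2, w1
17. ¬(◇p2 ∨ p1), w1
18. ¬◇p2, w1
19. ¬p1, w1
20. p2, w2
21. ¬(¬p3 ∧ (◇p2 ∨ p1)), w2
22. ¬p3, w2
23. ¬p2, w2
Accessibility: w0Rw0, w0Rw1, w0Rw2, w1Rw1, w1Rw2, w2Rw2
Branch closes: p2 and ¬p2 both at w2.
Every branch closes; the branch above is one of them.

Unsatisfiable (every branch closes)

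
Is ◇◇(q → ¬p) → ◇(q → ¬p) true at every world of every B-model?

Tableau for the negation ¬(◇◇(q → ¬p) → ◇(q → ¬p)):
1. ¬(◇◇(q → ¬p) → ◇(q → ¬p)), w0
2. ◇◇(q → ¬p), w0
3. ¬◇(q → ¬p), w0
4. ¬(q → ¬p), w0
5. q, w0
6. p, w0
7. ◇(q → ¬p), w1
8. ¬(q → ¬p), w1
9. q, w1
10. p, w1
11. q → ¬p, w2
12. ¬p, w2
Accessibility: w0Rw0, w0Rw1, w1Rw0, w1Rw1, w1Rw2, w2Rw1, w2Rw2
The negation has an open branch (countermodel exists).

Not valid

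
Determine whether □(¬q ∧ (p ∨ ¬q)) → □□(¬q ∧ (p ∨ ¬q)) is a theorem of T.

Not valid

Tableau for the negation ¬(□(¬q ∧ (p ∨ ¬q)) → □□(¬q ∧ (p ∨ ¬q))):
1. ¬(□(¬q ∧ (p ∨ ¬q)) → □□(¬q ∧ (p ∨ ¬q))), 0
2. □(¬q ∧ (p ∨ ¬q)), 0
3. ¬□□(¬q ∧ (p ∨ ¬q)), 0
4. ¬q ∧ (p ∨ ¬q), 0
5. ¬q, 0
6. p ∨ ¬q, 0
7. ¬□(¬q ∧ (p ∨ ¬q)), 1
8. ¬q ∧ (p ∨ ¬q), 1
9. ¬q, 1
10. p ∨ ¬q, 1
11. ¬(¬q ∧ (p ∨ ¬q)), 2
12. ¬(p ∨ ¬q), 2
13. ¬p, 2
14. q, 2
Accessibility: 0R0, 0R1, 1R1, 1R2, 2R2
The negation has an open branch (countermodel exists).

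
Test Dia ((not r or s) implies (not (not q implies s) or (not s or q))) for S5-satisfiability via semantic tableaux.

Satisfiable (open branch found)

1. Dia ((not r or s) implies (not (not q implies s) or (not s or q))), u
2. (not r or s) implies (not (not q implies s) or (not s or q)), v
3. not (not q implies s) or (not s or q), v
4. not s or q, v
5. q, v
Accessibility: uRu, uRv, vRu, vRv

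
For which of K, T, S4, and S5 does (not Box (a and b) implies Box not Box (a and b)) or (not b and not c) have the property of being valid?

S5

S5-tableau for the negation not ((not Box (a and b) implies Box not Box (a and b)) or (not b and not c)):
1. not ((not Box (a and b) implies Box not Box (a and b)) or (not b and not c)), u
2. not (not Box (a and b) implies Box not Box (a and b)), u
3. not (not b and not c), u
4. not Box (a and b), u
5. not Box not Box (a and b), u
6. c, u
7. not (a and b), v
8. not b, v
9. Box (a and b), w
10. a and b, u
11. a, u
12. b, u
13. a and b, v
14. a, v
15. b, v
Accessibility: uRu, uRv, uRw, vRu, vRv, vRw, wRu, wRv, wRw
Branch closes: b and not b both at v.
Every branch closes (one shown): valid in S5.
S4-tableau for the negation not ((not Box (a and b) implies Box not Box (a and b)) or (not b and not c)):
1. not ((not Box (a and b) implies Box not Box (a and b)) or (not b and not c)), u
2. not (not Box (a and b) implies Box not Box (a and b)), u
3. not (not b and not c), u
4. not Box (a and b), u
5. not Box not Box (a and b), u
6. c, u
7. not (a and b), v
8. not b, v
9. Box (a and b), w
10. a and b, w
11. a, w
12. b, w
Accessibility: uRu, uRv, uRw, vRv, wRw
Complete open branch: countermodel on an S4-frame, so not valid in S4, nor in K, T (the same frame is also a K-frame and a T-frame).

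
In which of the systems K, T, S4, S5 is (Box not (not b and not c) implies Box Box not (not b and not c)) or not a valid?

S4-tableau for the negation not ((Box not (not b and not c) implies Box Box not (not b and not c)) or not a):
1. not ((Box not (not b and not c) implies Box Box not (not b and not c)) or not a), 0
2. not (Box not (not b and not c) implies Box Box not (not b and not c)), 0
3. a, 0
4. Box not (not b and not c), 0
5. not Box Box not (not b and not c), 0
6. not (not b and not c), 0
7. c, 0
8. not Box not (not b and not c), 1
9. not (not b and not c), 1
10. c, 1
11. not b and not c, 2
12. not b, 2
13. not c, 2
14. not (not b and not c), 2
15. c, 2
Accessibility: 0R0, 0R1, 0R2, 1R1, 1R2, 2R2
Branch closes: c and not c both at 2.
Every branch closes (one shown): valid in S4, hence also in S5 (every theorem of S4 is a theorem of S5).
T-tableau for the negation not ((Box not (not b and not c) implies Box Box not (not b and not c)) or not a):
1. not ((Box not (not b and not c) implies Box Box not (not b and not c)) or not a), 0
2. not (Box not (not b and not c) implies Box Box not (not b and not c)), 0
3. a, 0
4. Box not (not b and not c), 0
5. not Box Box not (not b and not c), 0
6. not (not b and not c), 0
7. c, 0
8. not Box not (not b and not c), 1
9. not (not b and not c), 1
10. c, 1
11. not b and not c, 2
12. not b, 2
13. not c, 2
Accessibility: 0R0, 0R1, 1R1, 1R2, 2R2
Complete open branch: countermodel on a T-frame, so not valid in T, nor in K (the same frame is also a K-frame).

S4, S5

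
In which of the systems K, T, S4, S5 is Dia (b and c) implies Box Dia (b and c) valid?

S5

S4-tableau for the negation not (Dia (b and c) implies Box Dia (b and c)):
1. not (Dia (b and c) implies Box Dia (b and c)), u
2. Dia (b and c), u
3. not Box Dia (b and c), u
4. b and c, v
5. b, v
6. c, v
7. not Dia (b and c), w
8. not (b and c), w
9. not c, w
Accessibility: uRu, uRv, uRw, vRv, wRw
Complete open branch: countermodel on an S4-frame, so not valid in S4, nor in K, T (the same frame is also a K-frame and a T-frame).
S5-tableau for the negation not (Dia (b and c) implies Box Dia (b and c)):
1. not (Dia (b and c) implies Box Dia (b and c)), u
2. Dia (b and c), u
3. not Box Dia (b and c), u
4. b and c, v
5. b, v
6. c, v
7. not Dia (b and c), w
8. not (b and c), u
9. not (b and c), v
10. not (b and c), w
11. not c, u
12. not c, v
Accessibility: uRu, uRv, uRw, vRu, vRv, vRw, wRu, wRv, wRw
Branch closes: c and not c both at v.
Every branch closes (one shown): valid in S5.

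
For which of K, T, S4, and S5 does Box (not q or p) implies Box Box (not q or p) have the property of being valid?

T-tableau for the negation not (Box (not q or p) implies Box Box (not q or p)):
1. not (Box (not q or p) implies Box Box (not q or p)), 0
2. Box (not q or p), 0
3. not Box Box (not q or p), 0
4. not q or p, 0
5. p, 0
6. not Box (not q or p), 1
7. not q or p, 1
8. p, 1
9. not (not q or p), 2
10. q, 2
11. not p, 2
Accessibility: 0R0, 0R1, 1R1, 1R2, 2R2
Complete open branch: countermodel on a T-frame, so not valid in T, nor in K (the same frame is also a K-frame).
S4-tableau for the negation not (Box (not q or p) implies Box Box (not q or p)):
1. not (Box (not q or p) implies Box Box (not q or p)), 0
2. Box (not q or p), 0
3. not Box Box (not q or p), 0
4. not q or p, 0
5. p, 0
6. not Box (not q or p), 1
7. not q or p, 1
8. p, 1
9. not (not q or p), 2
10. q, 2
11. not p, 2
12. not q or p, 2
13. p, 2
Accessibility: 0R0, 0R1, 0R2, 1R1, 1R2, 2R2
Branch closes: p and not p both at 2.
Every branch closes (one shown): valid in S4, hence also in S5 (every theorem of S4 is a theorem of S5).

S4, S5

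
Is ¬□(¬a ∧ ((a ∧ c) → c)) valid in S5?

No, not valid

Tableau for the negation □(¬a ∧ ((a ∧ c) → c)):
1. □(¬a ∧ ((a ∧ c) → c)), w0
2. ¬a ∧ ((a ∧ c) → c), w0   [□-rule on 1 via w0Rw0]
3. ¬a, w0   [∧-rule on 2]
4. (a ∧ c) → c, w0   [∧-rule on 2]
5. c, w0   [→-rule on 4 (branches; this branch)]
Accessibility: w0Rw0
The negation has an open branch (countermodel exists).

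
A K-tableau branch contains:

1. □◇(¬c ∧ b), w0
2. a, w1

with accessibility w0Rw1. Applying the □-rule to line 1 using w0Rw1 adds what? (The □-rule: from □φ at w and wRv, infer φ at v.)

◇(¬c ∧ b), w1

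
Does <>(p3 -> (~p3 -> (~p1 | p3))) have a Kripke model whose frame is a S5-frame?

Satisfiable (open branch found)

1. <>(p3 -> (~p3 -> (~p1 | p3))), u
2. p3 -> (~p3 -> (~p1 | p3)), v   [<>-rule on 1: fresh world v, uRv]
3. ~p3 -> (~p1 | p3), v   [->-rule on 2 (branches; this branch)]
4. ~p1 | p3, v   [->-rule on 3 (branches; this branch)]
5. p3, v   [|-rule on 4 (branches; this branch)]
Accessibility: uRu, uRv, vRu, vRv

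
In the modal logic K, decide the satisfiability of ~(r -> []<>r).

Satisfiable

1. ~(r -> []<>r), 0
2. r, 0
3. ~[]<>r, 0
4. ~<>r, 1
Accessibility: 0R1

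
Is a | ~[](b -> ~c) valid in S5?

Tableau for the negation ~(a | ~[](b -> ~c)):
1. ~(a | ~[](b -> ~c)), w0
2. ~a, w0
3. [](b -> ~c), w0
4. b -> ~c, w0
5. ~c, w0
Accessibility: w0Rw0
The negation has an open branch (countermodel exists).

Invalid (countermodel exists)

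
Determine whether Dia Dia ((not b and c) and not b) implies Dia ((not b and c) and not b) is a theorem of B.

Tableau for the negation not (Dia Dia ((not b and c) and not b) implies Dia ((not b and c) and not b)):
1. not (Dia Dia ((not b and c) and not b) implies Dia ((not b and c) and not b)), u
2. Dia Dia ((not b and c) and not b), u   [neg-implies-rule on 1]
3. not Dia ((not b and c) and not b), u   [neg-implies-rule on 1]
4. not ((not b and c) and not b), u   [neg-Dia-rule on 3 via uRu]
5. b, u   [neg-and-rule on 4 (branches; this branch)]
6. Dia ((not b and c) and not b), v   [Dia-rule on 2: fresh world v, uRv]
7. not ((not b and c) and not b), v   [neg-Dia-rule on 3 via uRv]
8. b, v   [neg-and-rule on 7 (branches; this branch)]
9. (not b and c) and not b, w   [Dia-rule on 6: fresh world w, vRw]
10. not b and c, w   [and-rule on 9]
11. not b, w   [and-rule on 9]
12. c, w   [and-rule on 10]
Accessibility: uRu, uRv, vRu, vRv, vRw, wRv, wRw
The negation has an open branch (countermodel exists).

No, not valid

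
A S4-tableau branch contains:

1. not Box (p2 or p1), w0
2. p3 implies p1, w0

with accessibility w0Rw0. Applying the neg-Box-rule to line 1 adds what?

a fresh world w1 with w0Rw1, and not (p2 or p1) at w1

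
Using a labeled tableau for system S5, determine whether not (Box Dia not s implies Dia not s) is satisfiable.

1. not (Box Dia not s implies Dia not s), 0
2. Box Dia not s, 0   [neg-implies-rule on 1]
3. not Dia not s, 0   [neg-implies-rule on 1]
4. Dia not s, 0   [Box-rule on 2 via 0R0]
5. s, 0   [neg-Dia-rule on 3 via 0R0]
6. not s, 1   [Dia-rule on 4: fresh world 1, 0R1]
7. Dia not s, 1   [Box-rule on 2 via 0R1]
8. s, 1   [neg-Dia-rule on 3 via 0R1]
Accessibility: 0R0, 0R1, 1R0, 1R1
Branch closes: s and not s both at 1.
All branches of the tableau close; one closing branch shown above.

Unsatisfiable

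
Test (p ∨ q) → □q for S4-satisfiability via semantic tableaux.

1. (p ∨ q) → □q, u
2. □q, u
3. q, u
Accessibility: uRu

Yes, satisfiable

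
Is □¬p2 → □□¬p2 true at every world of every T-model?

Tableau for the negation ¬(□¬p2 → □□¬p2):
1. ¬(□¬p2 → □□¬p2), u
2. □¬p2, u   [¬→-rule on 1]
3. ¬□□¬p2, u   [¬→-rule on 1]
4. ¬p2, u   [□-rule on 2 via uRu]
5. ¬□¬p2, v   [¬□-rule on 3: fresh world v, uRv]
6. ¬p2, v   [□-rule on 2 via uRv]
7. p2, w   [¬□-rule on 5: fresh world w, vRw]
Accessibility: uRu, uRv, vRv, vRw, wRw
The negation has an open branch (countermodel exists).

No, not valid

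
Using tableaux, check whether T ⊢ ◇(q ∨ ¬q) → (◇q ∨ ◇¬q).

Valid in T

Tableau for the negation ¬(◇(q ∨ ¬q) → (◇q ∨ ◇¬q)):
1. ¬(◇(q ∨ ¬q) → (◇q ∨ ◇¬q)), w0
2. ◇(q ∨ ¬q), w0   [¬→-rule on 1]
3. ¬(◇q ∨ ◇¬q), w0   [¬→-rule on 1]
4. ¬◇q, w0   [¬∨-rule on 3]
5. ¬◇¬q, w0   [¬∨-rule on 3]
6. ¬q, w0   [¬◇-rule on 4 via w0Rw0]
7. q, w0   [¬◇-rule on 5 via w0Rw0]
Accessibility: w0Rw0
Branch closes: q and ¬q both at w0.
Every branch of the negation's tableau closes; the branch above is one of them.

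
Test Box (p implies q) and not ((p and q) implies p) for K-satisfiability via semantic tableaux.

Unsatisfiable

1. Box (p implies q) and not ((p and q) implies p), u
2. Box (p implies q), u
3. not ((p and q) implies p), u
4. p and q, u
5. not p, u
6. p, u
7. q, u
Branch closes: p and not p both at u.
All branches of the tableau close; one closing branch shown above.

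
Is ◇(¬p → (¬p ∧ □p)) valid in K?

Tableau for the negation ¬◇(¬p → (¬p ∧ □p)):
1. ¬◇(¬p → (¬p ∧ □p)), w0
The negation has an open branch (countermodel exists).

Not valid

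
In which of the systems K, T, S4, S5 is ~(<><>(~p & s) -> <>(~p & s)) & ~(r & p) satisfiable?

T-tableau for the formula:
1. ~(<><>(~p & s) -> <>(~p & s)) & ~(r & p), w0
2. ~(<><>(~p & s) -> <>(~p & s)), w0   [&-rule on 1]
3. ~(r & p), w0   [&-rule on 1]
4. <><>(~p & s), w0   [~->-rule on 2]
5. ~<>(~p & s), w0   [~->-rule on 2]
6. ~(~p & s), w0   [~<>-rule on 5 via w0Rw0]
7. ~p, w0   [~&-rule on 3 (branches; this branch)]
8. ~s, w0   [~&-rule on 6 (branches; this branch)]
9. <>(~p & s), w1   [<>-rule on 4: fresh world w1, w0Rw1]
10. ~(~p & s), w1   [~<>-rule on 5 via w0Rw1]
11. ~s, w1   [~&-rule on 10 (branches; this branch)]
12. ~p & s, w2   [<>-rule on 9: fresh world w2, w1Rw2]
13. ~p, w2   [&-rule on 12]
14. s, w2   [&-rule on 12]
Accessibility: w0Rw0, w0Rw1, w1Rw1, w1Rw2, w2Rw2
Complete open branch: satisfiable in T, hence also in K (this T-model is also a K-model).
S4-tableau for the formula:
1. ~(<><>(~p & s) -> <>(~p & s)) & ~(r & p), w0
2. ~(<><>(~p & s) -> <>(~p & s)), w0   [&-rule on 1]
3. ~(r & p), w0   [&-rule on 1]
4. <><>(~p & s), w0   [~->-rule on 2]
5. ~<>(~p & s), w0   [~->-rule on 2]
6. ~(~p & s), w0   [~<>-rule on 5 via w0Rw0]
7. ~p, w0   [~&-rule on 3 (branches; this branch)]
8. ~s, w0   [~&-rule on 6 (branches; this branch)]
9. <>(~p & s), w1   [<>-rule on 4: fresh world w1, w0Rw1]
10. ~(~p & s), w1   [~<>-rule on 5 via w0Rw1]
11. ~s, w1   [~&-rule on 10 (branches; this branch)]
12. ~p & s, w2   [<>-rule on 9: fresh world w2, w1Rw2]
13. ~p, w2   [&-rule on 12]
14. s, w2   [&-rule on 12]
15. ~(~p & s), w2   [~<>-rule on 5 via w0Rw2]
16. ~s, w2   [~&-rule on 15 (branches; this branch)]
Accessibility: w0Rw0, w0Rw1, w0Rw2, w1Rw1, w1Rw2, w2Rw2
Branch closes: s and ~s both at w2.
Every branch closes (one shown): unsatisfiable in S4, hence also in S5 (every S5-frame is an S4-frame).

K, T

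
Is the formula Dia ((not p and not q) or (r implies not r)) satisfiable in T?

Yes, satisfiable

1. Dia ((not p and not q) or (r implies not r)), 0
2. (not p and not q) or (r implies not r), 1
3. r implies not r, 1
4. not r, 1
Accessibility: 0R0, 0R1, 1R1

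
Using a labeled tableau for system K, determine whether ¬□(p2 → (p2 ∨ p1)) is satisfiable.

Unsatisfiable

1. ¬□(p2 → (p2 ∨ p1)), u
2. ¬(p2 → (p2 ∨ p1)), v
3. p2, v
4. ¬(p2 ∨ p1), v
5. ¬p2, v
6. ¬p1, v
Accessibility: uRv
Branch closes: p2 and ¬p2 both at v.
(One branch shown.) All branches close.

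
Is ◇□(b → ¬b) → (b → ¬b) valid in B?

Tableau for the negation ¬(◇□(b → ¬b) → (b → ¬b)):
1. ¬(◇□(b → ¬b) → (b → ¬b)), 0
2. ◇□(b → ¬b), 0
3. ¬(b → ¬b), 0
4. b, 0
5. □(b → ¬b), 1
6. b → ¬b, 0
7. b → ¬b, 1
8. ¬b, 0
Accessibility: 0R0, 0R1, 1R0, 1R1
Branch closes: b and ¬b both at 0.
All branches of the negation close; one closing branch shown above.

Valid in B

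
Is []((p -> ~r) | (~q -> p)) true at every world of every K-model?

Tableau for the negation ~[]((p -> ~r) | (~q -> p)):
1. ~[]((p -> ~r) | (~q -> p)), u
2. ~((p -> ~r) | (~q -> p)), v   [~[]-rule on 1: fresh world v, uRv]
3. ~(p -> ~r), v   [~|-rule on 2]
4. ~(~q -> p), v   [~|-rule on 2]
5. p, v   [~->-rule on 3]
6. r, v   [~->-rule on 3]
7. ~q, v   [~->-rule on 4]
8. ~p, v   [~->-rule on 4]
Accessibility: uRv
Branch closes: p and ~p both at v.
All branches of the negation close; one closing branch shown above.

Yes, valid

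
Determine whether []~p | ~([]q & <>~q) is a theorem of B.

Valid in B

Tableau for the negation ~([]~p | ~([]q & <>~q)):
1. ~([]~p | ~([]q & <>~q)), w0
2. ~[]~p, w0   [~|-rule on 1]
3. []q & <>~q, w0   [~|-rule on 1]
4. []q, w0   [&-rule on 3]
5. <>~q, w0   [&-rule on 3]
6. q, w0   [[]-rule on 4 via w0Rw0]
7. p, w1   [~[]-rule on 2: fresh world w1, w0Rw1]
8. q, w1   [[]-rule on 4 via w0Rw1]
9. ~q, w2   [<>-rule on 5: fresh world w2, w0Rw2]
10. q, w2   [[]-rule on 4 via w0Rw2]
Accessibility: w0Rw0, w0Rw1, w0Rw2, w1Rw0, w1Rw1, w2Rw0, w2Rw2
Branch closes: q and ~q both at w2.
Every branch of the negation's tableau closes; the branch above is one of them.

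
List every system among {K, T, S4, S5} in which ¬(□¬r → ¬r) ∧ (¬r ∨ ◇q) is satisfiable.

T-tableau for the formula:
1. ¬(□¬r → ¬r) ∧ (¬r ∨ ◇q), w0
2. ¬(□¬r → ¬r), w0
3. ¬r ∨ ◇q, w0
4. □¬r, w0
5. r, w0
6. ¬r, w0
Accessibility: w0Rw0
Branch closes: r and ¬r both at w0.
Every branch closes (one shown): unsatisfiable in T, hence also in S4, S5 (every S4/S5-frame is a T-frame).
K-tableau for the formula:
1. ¬(□¬r → ¬r) ∧ (¬r ∨ ◇q), w0
2. ¬(□¬r → ¬r), w0
3. ¬r ∨ ◇q, w0
4. □¬r, w0
5. r, w0
6. ◇q, w0
7. q, w1
8. ¬r, w1
Accessibility: w0Rw1
Complete open branch: satisfiable in K.

K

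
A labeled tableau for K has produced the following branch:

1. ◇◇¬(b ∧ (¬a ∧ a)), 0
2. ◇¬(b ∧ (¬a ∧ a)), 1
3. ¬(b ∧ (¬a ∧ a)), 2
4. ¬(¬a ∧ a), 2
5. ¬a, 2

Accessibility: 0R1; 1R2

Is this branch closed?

No, open

No world carries both an atom and its negation.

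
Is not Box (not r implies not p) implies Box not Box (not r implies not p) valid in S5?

Tableau for the negation not (not Box (not r implies not p) implies Box not Box (not r implies not p)):
1. not (not Box (not r implies not p) implies Box not Box (not r implies not p)), 0
2. not Box (not r implies not p), 0
3. not Box not Box (not r implies not p), 0
4. not (not r implies not p), 1
5. not r, 1
6. p, 1
7. Box (not r implies not p), 2
8. not r implies not p, 0
9. not r implies not p, 1
10. not r implies not p, 2
11. not p, 0
12. not p, 1
Accessibility: 0R0, 0R1, 0R2, 1R0, 1R1, 1R2, 2R0, 2R1, 2R2
Branch closes: p and not p both at 1.
All branches of the negation close; one closing branch shown above.

Valid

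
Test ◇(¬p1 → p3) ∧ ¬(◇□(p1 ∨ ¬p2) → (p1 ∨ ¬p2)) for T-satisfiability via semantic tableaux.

Satisfiable

1. ◇(¬p1 → p3) ∧ ¬(◇□(p1 ∨ ¬p2) → (p1 ∨ ¬p2)), u
2. ◇(¬p1 → p3), u   [∧-rule on 1]
3. ¬(◇□(p1 ∨ ¬p2) → (p1 ∨ ¬p2)), u   [∧-rule on 1]
4. ◇□(p1 ∨ ¬p2), u   [¬→-rule on 3]
5. ¬(p1 ∨ ¬p2), u   [¬→-rule on 3]
6. ¬p1, u   [¬∨-rule on 5]
7. p2, u   [¬∨-rule on 5]
8. ¬p1 → p3, v   [◇-rule on 2: fresh world v, uRv]
9. p3, v   [→-rule on 8 (branches; this branch)]
10. □(p1 ∨ ¬p2), w   [◇-rule on 4: fresh world w, uRw]
11. p1 ∨ ¬p2, w   [□-rule on 10 via wRw]
12. ¬p2, w   [∨-rule on 11 (branches; this branch)]
Accessibility: uRu, uRv, uRw, vRv, wRw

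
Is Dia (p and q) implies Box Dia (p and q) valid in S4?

Tableau for the negation not (Dia (p and q) implies Box Dia (p and q)):
1. not (Dia (p and q) implies Box Dia (p and q)), u
2. Dia (p and q), u   [neg-implies-rule on 1]
3. not Box Dia (p and q), u   [neg-implies-rule on 1]
4. p and q, v   [Dia-rule on 2: fresh world v, uRv]
5. p, v   [and-rule on 4]
6. q, v   [and-rule on 4]
7. not Dia (p and q), w   [neg-Box-rule on 3: fresh world w, uRw]
8. not (p and q), w   [neg-Dia-rule on 7 via wRw]
9. not q, w   [neg-and-rule on 8 (branches; this branch)]
Accessibility: uRu, uRv, uRw, vRv, wRw
The negation has an open branch (countermodel exists).

Not valid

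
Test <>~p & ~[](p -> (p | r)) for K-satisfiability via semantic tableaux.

1. <>~p & ~[](p -> (p | r)), u
2. <>~p, u
3. ~[](p -> (p | r)), u
4. ~p, v
5. ~(p -> (p | r)), w
6. p, w
7. ~(p | r), w
8. ~p, w
9. ~r, w
Accessibility: uRv, uRw
Branch closes: p and ~p both at w.
Every branch closes; the branch above is one of them.

Unsatisfiable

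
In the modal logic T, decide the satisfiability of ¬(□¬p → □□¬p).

Satisfiable

1. ¬(□¬p → □□¬p), 0
2. □¬p, 0   [¬→-rule on 1]
3. ¬□□¬p, 0   [¬→-rule on 1]
4. ¬p, 0   [□-rule on 2 via 0R0]
5. ¬□¬p, 1   [¬□-rule on 3: fresh world 1, 0R1]
6. ¬p, 1   [□-rule on 2 via 0R1]
7. p, 2   [¬□-rule on 5: fresh world 2, 1R2]
Accessibility: 0R0, 0R1, 1R1, 1R2, 2R2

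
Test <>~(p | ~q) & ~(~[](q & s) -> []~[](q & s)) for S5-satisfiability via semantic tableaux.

1. <>~(p | ~q) & ~(~[](q & s) -> []~[](q & s)), w0
2. <>~(p | ~q), w0
3. ~(~[](q & s) -> []~[](q & s)), w0
4. ~[](q & s), w0
5. ~[]~[](q & s), w0
6. ~(p | ~q), w1
7. ~p, w1
8. q, w1
9. ~(q & s), w2
10. ~s, w2
11. [](q & s), w3
12. q & s, w0
13. q, w0
14. s, w0
15. q & s, w1
16. s, w1
17. q & s, w2
18. q, w2
19. s, w2
Accessibility: w0Rw0, w0Rw1, w0Rw2, w0Rw3, w1Rw0, w1Rw1, w1Rw2, w1Rw3, w2Rw0, w2Rw1, w2Rw2, w2Rw3, w3Rw0, w3Rw1, w3Rw2, w3Rw3
Branch closes: s and ~s both at w2.
Every branch closes; the branch above is one of them.

Unsatisfiable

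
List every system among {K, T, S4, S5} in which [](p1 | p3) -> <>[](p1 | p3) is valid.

T, S4, S5

T-tableau for the negation ~([](p1 | p3) -> <>[](p1 | p3)):
1. ~([](p1 | p3) -> <>[](p1 | p3)), u
2. [](p1 | p3), u
3. ~<>[](p1 | p3), u
4. p1 | p3, u
5. ~[](p1 | p3), u
6. p3, u
7. ~(p1 | p3), v
8. ~p1, v
9. ~p3, v
10. p1 | p3, v
11. ~[](p1 | p3), v
12. p3, v
Accessibility: uRu, uRv, vRv
Branch closes: p3 and ~p3 both at v.
Every branch closes (one shown): valid in T, hence also in S4, S5 (every theorem of T is a theorem of S4 and S5).
K-tableau for the negation ~([](p1 | p3) -> <>[](p1 | p3)):
1. ~([](p1 | p3) -> <>[](p1 | p3)), u
2. [](p1 | p3), u
3. ~<>[](p1 | p3), u
Complete open branch: countermodel on a K-frame, so not valid in K.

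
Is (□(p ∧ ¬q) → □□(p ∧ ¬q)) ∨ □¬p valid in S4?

Tableau for the negation ¬((□(p ∧ ¬q) → □□(p ∧ ¬q)) ∨ □¬p):
1. ¬((□(p ∧ ¬q) → □□(p ∧ ¬q)) ∨ □¬p), w0
2. ¬(□(p ∧ ¬q) → □□(p ∧ ¬q)), w0
3. ¬□¬p, w0
4. □(p ∧ ¬q), w0
5. ¬□□(p ∧ ¬q), w0
6. p ∧ ¬q, w0
7. p, w0
8. ¬q, w0
9. p, w1
10. p ∧ ¬q, w1
11. ¬q, w1
12. ¬□(p ∧ ¬q), w2
13. p ∧ ¬q, w2
14. p, w2
15. ¬q, w2
16. ¬(p ∧ ¬q), w3
17. p ∧ ¬q, w3
18. p, w3
19. ¬q, w3
20. q, w3
Accessibility: w0Rw0, w0Rw1, w0Rw2, w0Rw3, w1Rw1, w2Rw2, w2Rw3, w3Rw3
Branch closes: q and ¬q both at w3.
Every branch of the negation's tableau closes; the branch above is one of them.

Yes, valid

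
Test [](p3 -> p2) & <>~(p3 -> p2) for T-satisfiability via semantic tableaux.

Unsatisfiable

1. [](p3 -> p2) & <>~(p3 -> p2), u
2. [](p3 -> p2), u   [&-rule on 1]
3. <>~(p3 -> p2), u   [&-rule on 1]
4. p3 -> p2, u   [[]-rule on 2 via uRu]
5. p2, u   [->-rule on 4 (branches; this branch)]
6. ~(p3 -> p2), v   [<>-rule on 3: fresh world v, uRv]
7. p3, v   [~->-rule on 6]
8. ~p2, v   [~->-rule on 6]
9. p3 -> p2, v   [[]-rule on 2 via uRv]
10. p2, v   [->-rule on 9 (branches; this branch)]
Accessibility: uRu, uRv, vRv
Branch closes: p2 and ~p2 both at v.
Every branch closes; the branch above is one of them.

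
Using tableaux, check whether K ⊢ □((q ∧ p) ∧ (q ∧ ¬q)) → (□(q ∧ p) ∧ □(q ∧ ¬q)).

Valid

Tableau for the negation ¬(□((q ∧ p) ∧ (q ∧ ¬q)) → (□(q ∧ p) ∧ □(q ∧ ¬q))):
1. ¬(□((q ∧ p) ∧ (q ∧ ¬q)) → (□(q ∧ p) ∧ □(q ∧ ¬q))), w0
2. □((q ∧ p) ∧ (q ∧ ¬q)), w0
3. ¬(□(q ∧ p) ∧ □(q ∧ ¬q)), w0
4. ¬□(q ∧ ¬q), w0
5. ¬(q ∧ ¬q), w1
6. (q ∧ p) ∧ (q ∧ ¬q), w1
7. q ∧ p, w1
8. q ∧ ¬q, w1
9. q, w1
10. p, w1
11. ¬q, w1
Accessibility: w0Rw1
Branch closes: q and ¬q both at w1.
Every branch of the negation's tableau closes; the branch above is one of them.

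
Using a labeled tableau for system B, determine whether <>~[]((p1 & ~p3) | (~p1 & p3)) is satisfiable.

Yes, satisfiable

1. <>~[]((p1 & ~p3) | (~p1 & p3)), u
2. ~[]((p1 & ~p3) | (~p1 & p3)), v
3. ~((p1 & ~p3) | (~p1 & p3)), w
4. ~(p1 & ~p3), w
5. ~(~p1 & p3), w
6. p3, w
7. p1, w
Accessibility: uRu, uRv, vRu, vRv, vRw, wRv, wRw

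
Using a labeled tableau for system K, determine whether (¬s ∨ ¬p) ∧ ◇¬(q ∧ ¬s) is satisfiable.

1. (¬s ∨ ¬p) ∧ ◇¬(q ∧ ¬s), w0
2. ¬s ∨ ¬p, w0   [∧-rule on 1]
3. ◇¬(q ∧ ¬s), w0   [∧-rule on 1]
4. ¬p, w0   [∨-rule on 2 (branches; this branch)]
5. ¬(q ∧ ¬s), w1   [◇-rule on 3: fresh world w1, w0Rw1]
6. s, w1   [¬∧-rule on 5 (branches; this branch)]
Accessibility: w0Rw1

Yes, satisfiable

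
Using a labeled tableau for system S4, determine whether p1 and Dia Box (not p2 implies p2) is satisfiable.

Satisfiable

1. p1 and Dia Box (not p2 implies p2), 0
2. p1, 0
3. Dia Box (not p2 implies p2), 0
4. Box (not p2 implies p2), 1
5. not p2 implies p2, 1
6. p2, 1
Accessibility: 0R0, 0R1, 1R1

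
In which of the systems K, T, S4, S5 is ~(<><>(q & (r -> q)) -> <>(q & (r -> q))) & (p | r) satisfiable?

S4-tableau for the formula:
1. ~(<><>(q & (r -> q)) -> <>(q & (r -> q))) & (p | r), w0
2. ~(<><>(q & (r -> q)) -> <>(q & (r -> q))), w0   [&-rule on 1]
3. p | r, w0   [&-rule on 1]
4. <><>(q & (r -> q)), w0   [~->-rule on 2]
5. ~<>(q & (r -> q)), w0   [~->-rule on 2]
6. ~(q & (r -> q)), w0   [~<>-rule on 5 via w0Rw0]
7. r, w0   [|-rule on 3 (branches; this branch)]
8. ~(r -> q), w0   [~&-rule on 6 (branches; this branch)]
9. ~q, w0   [~->-rule on 8]
10. <>(q & (r -> q)), w1   [<>-rule on 4: fresh world w1, w0Rw1]
11. ~(q & (r -> q)), w1   [~<>-rule on 5 via w0Rw1]
12. ~(r -> q), w1   [~&-rule on 11 (branches; this branch)]
13. r, w1   [~->-rule on 12]
14. ~q, w1   [~->-rule on 12]
15. q & (r -> q), w2   [<>-rule on 10: fresh world w2, w1Rw2]
16. q, w2   [&-rule on 15]
17. r -> q, w2   [&-rule on 15]
18. ~(q & (r -> q)), w2   [~<>-rule on 5 via w0Rw2]
19. ~(r -> q), w2   [~&-rule on 18 (branches; this branch)]
20. r, w2   [~->-rule on 19]
21. ~q, w2   [~->-rule on 19]
Accessibility: w0Rw0, w0Rw1, w0Rw2, w1Rw1, w1Rw2, w2Rw2
Branch closes: q and ~q both at w2.
Every branch closes (one shown): unsatisfiable in S4, hence also in S5 (every S5-frame is an S4-frame).
T-tableau for the formula:
1. ~(<><>(q & (r -> q)) -> <>(q & (r -> q))) & (p | r), w0
2. ~(<><>(q & (r -> q)) -> <>(q & (r -> q))), w0   [&-rule on 1]
3. p | r, w0   [&-rule on 1]
4. <><>(q & (r -> q)), w0   [~->-rule on 2]
5. ~<>(q & (r -> q)), w0   [~->-rule on 2]
6. ~(q & (r -> q)), w0   [~<>-rule on 5 via w0Rw0]
7. r, w0   [|-rule on 3 (branches; this branch)]
8. ~(r -> q), w0   [~&-rule on 6 (branches; this branch)]
9. ~q, w0   [~->-rule on 8]
10. <>(q & (r -> q)), w1   [<>-rule on 4: fresh world w1, w0Rw1]
11. ~(q & (r -> q)), w1   [~<>-rule on 5 via w0Rw1]
12. ~(r -> q), w1   [~&-rule on 11 (branches; this branch)]
13. r, w1   [~->-rule on 12]
14. ~q, w1   [~->-rule on 12]
15. q & (r -> q), w2   [<>-rule on 10: fresh world w2, w1Rw2]
16. q, w2   [&-rule on 15]
17. r -> q, w2   [&-rule on 15]
Accessibility: w0Rw0, w0Rw1, w1Rw1, w1Rw2, w2Rw2
Complete open branch: satisfiable in T, hence also in K (this T-model is also a K-model).

K, T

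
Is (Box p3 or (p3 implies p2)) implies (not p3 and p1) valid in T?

Tableau for the negation not ((Box p3 or (p3 implies p2)) implies (not p3 and p1)):
1. not ((Box p3 or (p3 implies p2)) implies (not p3 and p1)), w0
2. Box p3 or (p3 implies p2), w0
3. not (not p3 and p1), w0
4. p3 implies p2, w0
5. not p1, w0
6. p2, w0
Accessibility: w0Rw0
The negation has an open branch (countermodel exists).

Invalid (countermodel exists)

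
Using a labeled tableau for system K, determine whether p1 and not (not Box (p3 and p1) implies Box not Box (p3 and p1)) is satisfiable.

Yes, satisfiable

1. p1 and not (not Box (p3 and p1) implies Box not Box (p3 and p1)), 0
2. p1, 0   [and-rule on 1]
3. not (not Box (p3 and p1) implies Box not Box (p3 and p1)), 0   [and-rule on 1]
4. not Box (p3 and p1), 0   [neg-implies-rule on 3]
5. not Box not Box (p3 and p1), 0   [neg-implies-rule on 3]
6. not (p3 and p1), 1   [neg-Box-rule on 4: fresh world 1, 0R1]
7. not p1, 1   [neg-and-rule on 6 (branches; this branch)]
8. Box (p3 and p1), 2   [neg-Box-rule on 5: fresh world 2, 0R2]
Accessibility: 0R1, 0R2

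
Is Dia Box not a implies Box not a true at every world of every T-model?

Tableau for the negation not (Dia Box not a implies Box not a):
1. not (Dia Box not a implies Box not a), 0
2. Dia Box not a, 0   [neg-implies-rule on 1]
3. not Box not a, 0   [neg-implies-rule on 1]
4. Box not a, 1   [Dia-rule on 2: fresh world 1, 0R1]
5. not a, 1   [Box-rule on 4 via 1R1]
6. a, 2   [neg-Box-rule on 3: fresh world 2, 0R2]
Accessibility: 0R0, 0R1, 0R2, 1R1, 2R2
The negation has an open branch (countermodel exists).

Invalid (countermodel exists)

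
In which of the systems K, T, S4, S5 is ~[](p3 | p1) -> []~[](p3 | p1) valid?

S4-tableau for the negation ~(~[](p3 | p1) -> []~[](p3 | p1)):
1. ~(~[](p3 | p1) -> []~[](p3 | p1)), 0
2. ~[](p3 | p1), 0
3. ~[]~[](p3 | p1), 0
4. ~(p3 | p1), 1
5. ~p3, 1
6. ~p1, 1
7. [](p3 | p1), 2
8. p3 | p1, 2
9. p1, 2
Accessibility: 0R0, 0R1, 0R2, 1R1, 2R2
Complete open branch: countermodel on an S4-frame, so not valid in S4, nor in K, T (the same frame is also a K-frame and a T-frame).
S5-tableau for the negation ~(~[](p3 | p1) -> []~[](p3 | p1)):
1. ~(~[](p3 | p1) -> []~[](p3 | p1)), 0
2. ~[](p3 | p1), 0
3. ~[]~[](p3 | p1), 0
4. ~(p3 | p1), 1
5. ~p3, 1
6. ~p1, 1
7. [](p3 | p1), 2
8. p3 | p1, 0
9. p3 | p1, 1
10. p3 | p1, 2
11. p1, 0
12. p1, 1
Accessibility: 0R0, 0R1, 0R2, 1R0, 1R1, 1R2, 2R0, 2R1, 2R2
Branch closes: p1 and ~p1 both at 1.
Every branch closes (one shown): valid in S5.

S5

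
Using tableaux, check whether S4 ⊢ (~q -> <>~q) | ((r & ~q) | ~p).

Yes, valid

Tableau for the negation ~((~q -> <>~q) | ((r & ~q) | ~p)):
1. ~((~q -> <>~q) | ((r & ~q) | ~p)), 0
2. ~(~q -> <>~q), 0
3. ~((r & ~q) | ~p), 0
4. ~q, 0
5. ~<>~q, 0
6. ~(r & ~q), 0
7. p, 0
8. q, 0
Accessibility: 0R0
Branch closes: q and ~q both at 0.
Every branch of the negation's tableau closes; the branch above is one of them.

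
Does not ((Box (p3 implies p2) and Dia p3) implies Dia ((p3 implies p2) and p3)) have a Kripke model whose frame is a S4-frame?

No, unsatisfiable

1. not ((Box (p3 implies p2) and Dia p3) implies Dia ((p3 implies p2) and p3)), w0
2. Box (p3 implies p2) and Dia p3, w0
3. not Dia ((p3 implies p2) and p3), w0
4. Box (p3 implies p2), w0
5. Dia p3, w0
6. not ((p3 implies p2) and p3), w0
7. p3 implies p2, w0
8. not p3, w0
9. p2, w0
10. p3, w1
11. not ((p3 implies p2) and p3), w1
12. p3 implies p2, w1
13. not (p3 implies p2), w1
14. not p2, w1
15. p2, w1
Accessibility: w0Rw0, w0Rw1, w1Rw1
Branch closes: p2 and not p2 both at w1.
(One branch shown.) All branches close.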